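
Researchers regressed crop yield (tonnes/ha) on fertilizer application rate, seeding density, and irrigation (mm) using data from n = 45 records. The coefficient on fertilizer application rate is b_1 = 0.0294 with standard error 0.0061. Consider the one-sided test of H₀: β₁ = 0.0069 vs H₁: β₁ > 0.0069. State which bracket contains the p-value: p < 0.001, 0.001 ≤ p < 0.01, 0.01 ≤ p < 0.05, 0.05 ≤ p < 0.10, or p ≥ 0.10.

p < 0.001

t = (0.0294 − 0.0069) / 0.0061 = 3.689.
df = n − k − 1 = 45 − 3 − 1 = 41.
One-sided p = P(T_{41} > t) ≈ 0.0003.
So p < 0.001.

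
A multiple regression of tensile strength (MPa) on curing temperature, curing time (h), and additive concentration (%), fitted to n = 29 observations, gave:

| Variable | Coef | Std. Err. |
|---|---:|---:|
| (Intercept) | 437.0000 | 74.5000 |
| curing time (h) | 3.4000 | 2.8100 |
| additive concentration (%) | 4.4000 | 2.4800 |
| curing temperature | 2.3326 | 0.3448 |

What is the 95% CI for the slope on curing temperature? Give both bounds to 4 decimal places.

Read off: b = 2.3326, SE = 0.3448 for curing temperature.
df = n − k − 1 = 29 − 3 − 1 = 25.
t* = t_{0.025, 25} = 2.059539.
Margin = t* × SE = 2.059539 × 0.3448 = 0.710129.
CI: 2.3326 ± 0.710129 → (1.6225, 3.0427).

(1.6225, 3.0427)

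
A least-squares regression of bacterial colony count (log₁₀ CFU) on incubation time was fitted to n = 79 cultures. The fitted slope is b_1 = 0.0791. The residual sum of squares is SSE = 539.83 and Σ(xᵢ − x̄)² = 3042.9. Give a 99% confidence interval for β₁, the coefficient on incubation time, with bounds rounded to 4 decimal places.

(-0.0477, 0.2059)

MSE = SSE/(n − 2) = 539.83/77 = 7.01078.
SE(b_1) = √(MSE/Sₓₓ) = √(7.01078/3042.9) = 0.0479998.
df = n − 2 = 77.
t* = t_{0.005, 77} = 2.641198.
Margin = t* × SE = 2.641198 × 0.0479998 = 0.126777.
CI: 0.0791 ± 0.126777 → (-0.0477, 0.2059).
With 99% confidence, each one-unit increase in incubation time is associated with a change of between -0.0477 and 0.2059 log₁₀ CFU in bacterial colony count.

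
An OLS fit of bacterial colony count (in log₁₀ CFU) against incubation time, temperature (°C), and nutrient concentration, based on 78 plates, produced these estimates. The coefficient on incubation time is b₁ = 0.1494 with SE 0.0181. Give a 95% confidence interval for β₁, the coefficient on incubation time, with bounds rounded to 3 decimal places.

df = n − k − 1 = 78 − 3 − 1 = 74.
t* = t_{0.025, 74} = 1.992543.
Margin = t* × SE = 1.992543 × 0.0181 = 0.03607.
CI: 0.1494 ± 0.03607 → (0.113, 0.185).
With 95% confidence, each one-unit increase in incubation time is associated with a change of between 0.113 and 0.185 log₁₀ CFU in bacterial colony count, holding the other predictors fixed.

(0.113, 0.185)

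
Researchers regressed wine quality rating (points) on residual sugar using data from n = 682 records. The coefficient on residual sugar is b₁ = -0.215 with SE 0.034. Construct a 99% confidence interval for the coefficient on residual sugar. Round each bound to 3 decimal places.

df = n − 2 = 682 − 2 = 680.
t* = t_{0.005, 680} = 2.583079.
Margin = t* × SE = 2.583079 × 0.034 = 0.08782.
CI: -0.215 ± 0.08782 → (-0.303, -0.127).
With 99% confidence, each one-unit increase in residual sugar is associated with a change of between -0.303 and -0.127 points in wine quality rating.

(-0.303, -0.127)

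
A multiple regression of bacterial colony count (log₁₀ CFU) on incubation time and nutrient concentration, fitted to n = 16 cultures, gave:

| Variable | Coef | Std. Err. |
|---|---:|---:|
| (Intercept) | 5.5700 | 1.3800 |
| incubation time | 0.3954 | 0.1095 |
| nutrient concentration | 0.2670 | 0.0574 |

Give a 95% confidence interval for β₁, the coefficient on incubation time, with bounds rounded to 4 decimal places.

(0.1588, 0.6320)

Read off: b = 0.3954, SE = 0.1095 for incubation time.
df = n − k − 1 = 16 − 2 − 1 = 13.
t* = t_{0.025, 13} = 2.160369.
Margin = t* × SE = 2.160369 × 0.1095 = 0.236560.
CI: 0.3954 ± 0.236560 → (0.1588, 0.6320).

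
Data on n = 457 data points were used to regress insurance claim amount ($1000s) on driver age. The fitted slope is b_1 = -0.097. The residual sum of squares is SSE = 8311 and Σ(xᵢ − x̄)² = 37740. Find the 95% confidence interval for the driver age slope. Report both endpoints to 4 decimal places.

(-0.1402, -0.0538)

MSE = SSE/(n − 2) = 8311/455 = 18.2659.
SE(b_1) = √(MSE/Sₓₓ) = √(18.2659/37740) = 0.0219999.
df = n − 2 = 455.
t* = t_{0.025, 455} = 1.965191.
Margin = t* × SE = 1.965191 × 0.0219999 = 0.043234.
CI: -0.097 ± 0.043234 → (-0.1402, -0.0538).
With 95% confidence, each one-unit increase in driver age is associated with a change of between -0.1402 and -0.0538 $1000s in insurance claim amount.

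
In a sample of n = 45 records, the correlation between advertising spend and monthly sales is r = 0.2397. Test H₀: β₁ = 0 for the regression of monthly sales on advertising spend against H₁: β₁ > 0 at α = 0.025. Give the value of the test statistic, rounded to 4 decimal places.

t = 1.6190

t = r·√(n − 2)/√(1 − r²) = 0.2397·√43/√0.942544 = 1.6190.
df = n − 2 = 43.
One-sided p ≈ 0.0564, which is ≥ 0.025, so fail to reject H₀.
The data do not give significant evidence of a linear association between advertising spend and monthly sales.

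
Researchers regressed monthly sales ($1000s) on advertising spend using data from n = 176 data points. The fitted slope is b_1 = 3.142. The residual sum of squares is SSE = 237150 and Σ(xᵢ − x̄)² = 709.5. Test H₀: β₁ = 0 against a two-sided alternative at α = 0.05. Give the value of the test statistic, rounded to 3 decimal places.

MSE = SSE/(n − 2) = 237150/174 = 1362.93.
SE(b_1) = √(MSE/Sₓₓ) = √(1362.93/709.5) = 1.38599.
t = 3.142 / 1.38599 = 2.267.
df = n − 2 = 174.
Two-sided p ≈ 0.0246, which is < 0.05, so reject H₀.
There is evidence that advertising spend is associated with monthly sales.

t = 2.267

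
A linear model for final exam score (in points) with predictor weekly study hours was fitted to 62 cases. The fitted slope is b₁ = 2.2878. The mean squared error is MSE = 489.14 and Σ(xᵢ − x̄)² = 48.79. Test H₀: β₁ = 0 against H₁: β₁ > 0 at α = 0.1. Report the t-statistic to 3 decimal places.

SE(b₁) = √(MSE/Sₓₓ) = √(489.14/48.79) = 3.16629.
t = 2.2878 / 3.16629 = 0.723.
df = n − 2 = 60.
One-sided p ≈ 0.2364, which is ≥ 0.1, so fail to reject H₀.
The data do not give significant evidence that the true slope on weekly study hours is positive.

t = 0.723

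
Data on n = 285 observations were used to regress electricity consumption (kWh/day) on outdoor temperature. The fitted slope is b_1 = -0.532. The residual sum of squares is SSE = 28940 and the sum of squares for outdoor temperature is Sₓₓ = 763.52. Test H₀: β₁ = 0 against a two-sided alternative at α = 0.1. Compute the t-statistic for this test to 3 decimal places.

t = -1.454

MSE = SSE/(n − 2) = 28940/283 = 102.261.
SE(b_1) = √(MSE/Sₓₓ) = √(102.261/763.52) = 0.36597.
t = -0.532 / 0.36597 = -1.454.
df = n − 2 = 283.
Two-sided p ≈ 0.1471, which is ≥ 0.1, so fail to reject H₀.
The data do not give significant evidence of an association between outdoor temperature and electricity consumption.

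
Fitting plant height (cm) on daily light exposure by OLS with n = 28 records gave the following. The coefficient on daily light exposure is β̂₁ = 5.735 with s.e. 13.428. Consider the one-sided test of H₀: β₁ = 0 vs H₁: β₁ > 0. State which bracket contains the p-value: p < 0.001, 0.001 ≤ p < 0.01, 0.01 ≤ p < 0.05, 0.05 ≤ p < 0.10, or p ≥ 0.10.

p ≥ 0.10

t = 5.735 / 13.428 = 0.427.
df = n − 2 = 28 − 2 = 26.
One-sided p = P(T_{26} > t) ≈ 0.3364.
So p ≥ 0.10.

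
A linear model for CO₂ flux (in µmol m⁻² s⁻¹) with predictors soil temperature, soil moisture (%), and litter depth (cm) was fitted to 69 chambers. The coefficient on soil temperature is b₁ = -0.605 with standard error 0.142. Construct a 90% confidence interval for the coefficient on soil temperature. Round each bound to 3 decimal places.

df = n − k − 1 = 69 − 3 − 1 = 65.
t* = t_{0.05, 65} = 1.668636.
Margin = t* × SE = 1.668636 × 0.142 = 0.23695.
CI: -0.605 ± 0.23695 → (-0.842, -0.368).
With 90% confidence, each one-unit increase in soil temperature is associated with a change of between -0.842 and -0.368 µmol m⁻² s⁻¹ in CO₂ flux, holding the other predictors fixed.

(-0.842, -0.368)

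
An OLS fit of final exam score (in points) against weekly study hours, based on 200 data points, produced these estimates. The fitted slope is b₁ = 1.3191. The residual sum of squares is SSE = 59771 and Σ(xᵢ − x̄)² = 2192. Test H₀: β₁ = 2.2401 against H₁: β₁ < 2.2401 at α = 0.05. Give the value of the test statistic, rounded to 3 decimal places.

t = -2.482

MSE = SSE/(n − 2) = 59771/198 = 301.874.
SE(b₁) = √(MSE/Sₓₓ) = √(301.874/2192) = 0.371101.
t = (1.3191 − 2.2401) / 0.371101 = -2.482.
df = n − 2 = 198.
One-sided p ≈ 0.0070, which is < 0.05, so reject H₀.
There is evidence that the true slope on weekly study hours is below 2.2401 points per unit.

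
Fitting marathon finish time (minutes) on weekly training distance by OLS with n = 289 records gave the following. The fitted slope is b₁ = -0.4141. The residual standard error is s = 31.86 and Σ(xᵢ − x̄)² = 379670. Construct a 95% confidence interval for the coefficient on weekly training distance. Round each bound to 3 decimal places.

SE(b₁) = s/√Sₓₓ = 31.86/√379670 = 0.0517062.
df = n − 2 = 287.
t* = t_{0.025, 287} = 1.968264.
Margin = t* × SE = 1.968264 × 0.0517062 = 0.10177.
CI: -0.4141 ± 0.10177 → (-0.516, -0.312).
With 95% confidence, each one-unit increase in weekly training distance is associated with a change of between -0.516 and -0.312 minutes in marathon finish time.

(-0.516, -0.312)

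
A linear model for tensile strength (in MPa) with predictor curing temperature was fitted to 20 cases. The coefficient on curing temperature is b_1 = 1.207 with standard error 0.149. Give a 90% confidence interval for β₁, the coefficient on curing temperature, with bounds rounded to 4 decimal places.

df = n − 2 = 20 − 2 = 18.
t* = t_{0.05, 18} = 1.734064.
Margin = t* × SE = 1.734064 × 0.149 = 0.258375.
CI: 1.207 ± 0.258375 → (0.9486, 1.4654).
With 90% confidence, each one-unit increase in curing temperature is associated with a change of between 0.9486 and 1.4654 MPa in tensile strength.

(0.9486, 1.4654)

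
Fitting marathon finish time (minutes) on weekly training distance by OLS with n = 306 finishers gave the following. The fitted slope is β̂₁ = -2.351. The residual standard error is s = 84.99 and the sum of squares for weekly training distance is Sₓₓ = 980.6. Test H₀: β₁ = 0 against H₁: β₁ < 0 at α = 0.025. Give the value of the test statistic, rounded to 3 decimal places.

t = -0.866

SE(β̂₁) = s/√Sₓₓ = 84.99/√980.6 = 2.71408.
t = -2.351 / 2.71408 = -0.866.
df = n − 2 = 304.
One-sided p ≈ 0.1935, which is ≥ 0.025, so fail to reject H₀.
The data do not give significant evidence that the true slope on weekly training distance is negative.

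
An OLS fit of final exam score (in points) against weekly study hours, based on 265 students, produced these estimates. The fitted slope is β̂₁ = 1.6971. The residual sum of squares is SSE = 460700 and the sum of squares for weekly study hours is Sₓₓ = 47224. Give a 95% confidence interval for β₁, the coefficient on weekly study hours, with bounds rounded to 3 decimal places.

(1.318, 2.076)

MSE = SSE/(n − 2) = 460700/263 = 1751.71.
SE(β̂₁) = √(MSE/Sₓₓ) = √(1751.71/47224) = 0.192597.
df = n − 2 = 263.
t* = t_{0.025, 263} = 1.969025.
Margin = t* × SE = 1.969025 × 0.192597 = 0.37923.
CI: 1.6971 ± 0.37923 → (1.318, 2.076).
With 95% confidence, each one-unit increase in weekly study hours is associated with a change of between 1.318 and 2.076 points in final exam score.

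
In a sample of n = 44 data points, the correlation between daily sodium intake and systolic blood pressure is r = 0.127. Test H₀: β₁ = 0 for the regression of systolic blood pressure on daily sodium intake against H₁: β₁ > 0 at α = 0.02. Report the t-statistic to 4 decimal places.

t = 0.8298

t = r·√(n − 2)/√(1 − r²) = 0.127·√42/√0.983871 = 0.8298.
df = n − 2 = 42.
One-sided p ≈ 0.2057, which is ≥ 0.02, so fail to reject H₀.
The data do not give significant evidence of a linear association between daily sodium intake and systolic blood pressure.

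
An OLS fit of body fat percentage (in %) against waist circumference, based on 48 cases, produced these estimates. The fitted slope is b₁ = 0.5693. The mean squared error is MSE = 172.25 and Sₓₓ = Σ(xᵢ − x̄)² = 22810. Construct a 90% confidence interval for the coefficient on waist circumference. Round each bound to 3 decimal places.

(0.423, 0.715)

SE(b₁) = √(MSE/Sₓₓ) = √(172.25/22810) = 0.0868994.
df = n − 2 = 46.
t* = t_{0.05, 46} = 1.67866.
Margin = t* × SE = 1.67866 × 0.0868994 = 0.14587.
CI: 0.5693 ± 0.14587 → (0.423, 0.715).
With 90% confidence, each one-unit increase in waist circumference is associated with a change of between 0.423 and 0.715 % in body fat percentage.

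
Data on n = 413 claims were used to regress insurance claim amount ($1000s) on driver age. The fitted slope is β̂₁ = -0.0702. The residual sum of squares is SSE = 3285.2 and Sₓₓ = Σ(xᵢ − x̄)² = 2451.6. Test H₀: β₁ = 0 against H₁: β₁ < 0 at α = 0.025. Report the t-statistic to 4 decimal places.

t = -1.2294

MSE = SSE/(n − 2) = 3285.2/411 = 7.99319.
SE(β̂₁) = √(MSE/Sₓₓ) = √(7.99319/2451.6) = 0.0570999.
t = -0.0702 / 0.0570999 = -1.2294.
df = n − 2 = 411.
One-sided p ≈ 0.1098, which is ≥ 0.025, so fail to reject H₀.
The data do not give significant evidence that the true slope on driver age is negative.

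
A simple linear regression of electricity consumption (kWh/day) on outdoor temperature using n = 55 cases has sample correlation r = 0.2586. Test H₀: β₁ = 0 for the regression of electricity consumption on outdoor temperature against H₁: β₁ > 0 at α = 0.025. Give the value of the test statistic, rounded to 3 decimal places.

t = 1.949

t = r·√(n − 2)/√(1 − r²) = 0.2586·√53/√0.933126 = 1.949.
df = n − 2 = 53.
One-sided p ≈ 0.0283, which is ≥ 0.025, so fail to reject H₀.
The data do not give significant evidence of a linear association between outdoor temperature and electricity consumption.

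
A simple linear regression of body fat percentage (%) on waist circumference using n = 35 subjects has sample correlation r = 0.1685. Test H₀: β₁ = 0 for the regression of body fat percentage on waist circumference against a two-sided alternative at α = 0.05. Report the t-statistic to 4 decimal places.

t = r·√(n − 2)/√(1 − r²) = 0.1685·√33/√0.971608 = 0.9820.
df = n − 2 = 33.
Two-sided p ≈ 0.3332, which is ≥ 0.05, so fail to reject H₀.
The data do not give significant evidence of a linear association between waist circumference and body fat percentage.

t = 0.9820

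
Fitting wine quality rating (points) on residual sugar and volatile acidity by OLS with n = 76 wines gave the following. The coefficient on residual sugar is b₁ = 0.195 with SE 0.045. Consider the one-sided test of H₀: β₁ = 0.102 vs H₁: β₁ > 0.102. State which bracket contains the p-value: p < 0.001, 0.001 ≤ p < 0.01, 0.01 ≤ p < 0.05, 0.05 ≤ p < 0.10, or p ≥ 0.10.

0.01 ≤ p < 0.05

t = (0.195 − 0.102) / 0.045 = 2.067.
df = n − k − 1 = 76 − 2 − 1 = 73.
One-sided p = P(T_{73} > t) ≈ 0.0212.
So 0.01 ≤ p < 0.05.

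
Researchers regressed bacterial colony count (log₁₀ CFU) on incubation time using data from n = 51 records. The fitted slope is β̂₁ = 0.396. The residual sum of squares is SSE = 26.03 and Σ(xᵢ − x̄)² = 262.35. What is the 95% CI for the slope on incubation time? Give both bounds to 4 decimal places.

MSE = SSE/(n − 2) = 26.03/49 = 0.531224.
SE(β̂₁) = √(MSE/Sₓₓ) = √(0.531224/262.35) = 0.0449985.
df = n − 2 = 49.
t* = t_{0.025, 49} = 2.009575.
Margin = t* × SE = 2.009575 × 0.0449985 = 0.090428.
CI: 0.396 ± 0.090428 → (0.3056, 0.4864).
With 95% confidence, each one-unit increase in incubation time is associated with a change of between 0.3056 and 0.4864 log₁₀ CFU in bacterial colony count.

(0.3056, 0.4864)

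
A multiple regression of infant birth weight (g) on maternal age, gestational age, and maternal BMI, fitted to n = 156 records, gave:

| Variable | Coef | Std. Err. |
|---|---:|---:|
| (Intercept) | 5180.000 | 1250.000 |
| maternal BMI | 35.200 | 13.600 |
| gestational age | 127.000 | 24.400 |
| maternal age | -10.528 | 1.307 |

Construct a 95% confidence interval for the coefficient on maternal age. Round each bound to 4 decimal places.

(-13.1102, -7.9458)

Read off: b = -10.528, SE = 1.307 for maternal age.
df = n − k − 1 = 156 − 3 − 1 = 152.
t* = t_{0.025, 152} = 1.975694.
Margin = t* × SE = 1.975694 × 1.307 = 2.582232.
CI: -10.528 ± 2.582232 → (-13.1102, -7.9458).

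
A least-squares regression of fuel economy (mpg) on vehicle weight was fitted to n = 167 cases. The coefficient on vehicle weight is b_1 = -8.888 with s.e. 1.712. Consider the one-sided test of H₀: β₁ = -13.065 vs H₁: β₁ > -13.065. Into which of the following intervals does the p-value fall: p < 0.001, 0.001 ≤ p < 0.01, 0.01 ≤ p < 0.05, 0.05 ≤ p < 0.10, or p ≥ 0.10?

t = (-8.888 − (-13.065)) / 1.712 = 2.440.
df = n − 2 = 167 − 2 = 165.
One-sided p = P(T_{165} > t) ≈ 0.0079.
So 0.001 ≤ p < 0.01.

0.001 ≤ p < 0.01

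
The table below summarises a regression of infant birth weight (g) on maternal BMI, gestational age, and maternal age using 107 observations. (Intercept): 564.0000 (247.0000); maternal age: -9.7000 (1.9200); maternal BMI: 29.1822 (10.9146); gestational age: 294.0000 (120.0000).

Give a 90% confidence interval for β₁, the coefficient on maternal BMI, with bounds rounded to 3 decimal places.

(11.066, 47.298)

Read off: b = 29.1822, SE = 10.9146 for maternal BMI.
df = n − k − 1 = 107 − 3 − 1 = 103.
t* = t_{0.05, 103} = 1.659782.
Margin = t* × SE = 1.659782 × 10.9146 = 18.11586.
CI: 29.1822 ± 18.11586 → (11.066, 47.298).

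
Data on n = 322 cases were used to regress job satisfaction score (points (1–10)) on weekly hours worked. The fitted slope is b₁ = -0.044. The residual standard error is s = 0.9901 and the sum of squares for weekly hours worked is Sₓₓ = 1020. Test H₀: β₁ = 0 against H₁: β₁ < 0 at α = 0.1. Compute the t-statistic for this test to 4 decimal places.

t = -1.4193

SE(b₁) = s/√Sₓₓ = 0.9901/√1020 = 0.0310012.
t = -0.044 / 0.0310012 = -1.4193.
df = n − 2 = 320.
One-sided p ≈ 0.0784, which is < 0.1, so reject H₀.
There is evidence that the true slope on weekly hours worked is negative.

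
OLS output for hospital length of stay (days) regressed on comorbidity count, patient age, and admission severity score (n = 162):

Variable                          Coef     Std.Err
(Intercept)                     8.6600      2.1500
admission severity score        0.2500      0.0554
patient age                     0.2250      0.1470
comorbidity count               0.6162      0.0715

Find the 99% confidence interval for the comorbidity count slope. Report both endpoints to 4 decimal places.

Read off: b = 0.6162, SE = 0.0715 for comorbidity count.
df = n − k − 1 = 162 − 3 − 1 = 158.
t* = t_{0.005, 158} = 2.607304.
Margin = t* × SE = 2.607304 × 0.0715 = 0.186422.
CI: 0.6162 ± 0.186422 → (0.4298, 0.8026).

(0.4298, 0.8026)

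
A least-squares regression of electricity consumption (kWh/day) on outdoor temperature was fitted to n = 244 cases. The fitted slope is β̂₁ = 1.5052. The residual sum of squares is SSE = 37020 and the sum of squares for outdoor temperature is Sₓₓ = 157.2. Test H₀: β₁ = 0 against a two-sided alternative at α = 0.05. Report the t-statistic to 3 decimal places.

t = 1.526

MSE = SSE/(n − 2) = 37020/242 = 152.975.
SE(β̂₁) = √(MSE/Sₓₓ) = √(152.975/157.2) = 0.986471.
t = 1.5052 / 0.986471 = 1.526.
df = n − 2 = 242.
Two-sided p ≈ 0.1284, which is ≥ 0.05, so fail to reject H₀.
The data do not give significant evidence of an association between outdoor temperature and electricity consumption.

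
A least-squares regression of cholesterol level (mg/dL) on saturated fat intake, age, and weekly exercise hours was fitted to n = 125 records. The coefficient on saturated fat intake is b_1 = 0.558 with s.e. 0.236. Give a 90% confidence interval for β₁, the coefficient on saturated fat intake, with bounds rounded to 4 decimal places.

(0.1668, 0.9492)

df = n − k − 1 = 125 − 3 − 1 = 121.
t* = t_{0.05, 121} = 1.657544.
Margin = t* × SE = 1.657544 × 0.236 = 0.391180.
CI: 0.558 ± 0.391180 → (0.1668, 0.9492).
With 90% confidence, each one-unit increase in saturated fat intake is associated with a change of between 0.1668 and 0.9492 mg/dL in cholesterol level, holding the other predictors fixed.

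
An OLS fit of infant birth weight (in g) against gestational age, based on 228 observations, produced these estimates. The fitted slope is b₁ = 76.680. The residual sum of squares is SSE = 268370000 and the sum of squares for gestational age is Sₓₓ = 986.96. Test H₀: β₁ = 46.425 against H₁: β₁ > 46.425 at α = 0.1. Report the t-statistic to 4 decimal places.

t = 0.8722

MSE = SSE/(n − 2) = 268370000/226 = 1.18748e+06.
SE(b₁) = √(MSE/Sₓₓ) = √(1.18748e+06/986.96) = 34.6867.
t = (76.680 − 46.425) / 34.6867 = 0.8722.
df = n − 2 = 226.
One-sided p ≈ 0.1920, which is ≥ 0.1, so fail to reject H₀.
The data do not give significant evidence that the true slope on gestational age exceeds 46.425 g per unit.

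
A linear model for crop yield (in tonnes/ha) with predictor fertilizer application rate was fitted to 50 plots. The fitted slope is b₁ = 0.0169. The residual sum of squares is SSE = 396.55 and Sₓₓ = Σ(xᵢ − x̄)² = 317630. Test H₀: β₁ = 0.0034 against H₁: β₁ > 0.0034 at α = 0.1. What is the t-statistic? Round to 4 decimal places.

MSE = SSE/(n − 2) = 396.55/48 = 8.26146.
SE(b₁) = √(MSE/Sₓₓ) = √(8.26146/317630) = 0.00509997.
t = (0.0169 − 0.0034) / 0.00509997 = 2.6471.
df = n − 2 = 48.
One-sided p ≈ 0.0055, which is < 0.1, so reject H₀.
There is evidence that the true slope on fertilizer application rate exceeds 0.0034 tonnes/ha per unit.

t = 2.6471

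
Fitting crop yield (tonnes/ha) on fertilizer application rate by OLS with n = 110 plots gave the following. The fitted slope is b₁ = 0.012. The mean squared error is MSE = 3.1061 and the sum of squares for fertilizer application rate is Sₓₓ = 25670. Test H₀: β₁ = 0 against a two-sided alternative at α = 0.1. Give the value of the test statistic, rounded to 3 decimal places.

SE(b₁) = √(MSE/Sₓₓ) = √(3.1061/25670) = 0.0110001.
t = 0.012 / 0.0110001 = 1.091.
df = n − 2 = 108.
Two-sided p ≈ 0.2777, which is ≥ 0.1, so fail to reject H₀.
The data do not give significant evidence of an association between fertilizer application rate and crop yield.

t = 1.091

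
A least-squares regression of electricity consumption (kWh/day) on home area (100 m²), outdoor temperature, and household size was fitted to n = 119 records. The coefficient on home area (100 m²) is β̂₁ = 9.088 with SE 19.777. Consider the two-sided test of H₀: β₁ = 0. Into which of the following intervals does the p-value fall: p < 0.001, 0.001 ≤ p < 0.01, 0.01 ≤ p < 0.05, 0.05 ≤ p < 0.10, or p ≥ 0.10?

p ≥ 0.10

t = 9.088 / 19.777 = 0.460.
df = n − k − 1 = 119 − 3 − 1 = 115.
Two-sided p = 2·P(T_{115} > |t|) ≈ 0.6467.
So p ≥ 0.10.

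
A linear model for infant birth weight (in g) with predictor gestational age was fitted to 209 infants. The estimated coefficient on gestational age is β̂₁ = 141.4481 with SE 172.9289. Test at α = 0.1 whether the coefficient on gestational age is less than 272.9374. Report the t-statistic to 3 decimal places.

H₀: β₁ = 272.9374 vs H₁: β₁ < 272.9374.
t = (β̂₁ − β₁⁰)/SE = (141.4481 − 272.9374) / 172.9289 = -0.760.
df = n − 2 = 209 − 2 = 207.
One-sided p ≈ 0.2240, which is ≥ 0.1, so fail to reject H₀.
The data do not give significant evidence that the true slope on gestational age is below 272.9374 g per unit.

t = -0.760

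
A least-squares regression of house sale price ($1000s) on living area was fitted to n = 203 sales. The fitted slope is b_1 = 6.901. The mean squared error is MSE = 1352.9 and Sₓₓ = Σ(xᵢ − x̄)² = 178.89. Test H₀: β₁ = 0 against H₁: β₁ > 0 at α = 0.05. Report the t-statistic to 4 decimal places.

SE(b_1) = √(MSE/Sₓₓ) = √(1352.9/178.89) = 2.75005.
t = 6.901 / 2.75005 = 2.5094.
df = n − 2 = 201.
One-sided p ≈ 0.0064, which is < 0.05, so reject H₀.
There is evidence that the true slope on living area is positive.

t = 2.5094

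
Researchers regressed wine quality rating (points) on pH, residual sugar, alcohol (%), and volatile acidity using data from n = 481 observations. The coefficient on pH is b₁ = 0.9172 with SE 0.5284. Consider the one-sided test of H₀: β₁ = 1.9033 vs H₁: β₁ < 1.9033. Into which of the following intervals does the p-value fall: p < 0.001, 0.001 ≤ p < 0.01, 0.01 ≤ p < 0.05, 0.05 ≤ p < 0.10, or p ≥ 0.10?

t = (0.9172 − 1.9033) / 0.5284 = -1.866.
df = n − k − 1 = 481 − 4 − 1 = 476.
One-sided p = P(T_{476} < t) ≈ 0.0313.
So 0.01 ≤ p < 0.05.

0.01 ≤ p < 0.05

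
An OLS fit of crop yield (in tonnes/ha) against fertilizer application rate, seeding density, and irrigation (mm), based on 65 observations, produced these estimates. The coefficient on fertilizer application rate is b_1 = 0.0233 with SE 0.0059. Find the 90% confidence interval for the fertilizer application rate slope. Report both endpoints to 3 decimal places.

df = n − k − 1 = 65 − 3 − 1 = 61.
t* = t_{0.05, 61} = 1.670219.
Margin = t* × SE = 1.670219 × 0.0059 = 0.00985.
CI: 0.0233 ± 0.00985 → (0.013, 0.033).
With 90% confidence, each one-unit increase in fertilizer application rate is associated with a change of between 0.013 and 0.033 tonnes/ha in crop yield, holding the other predictors fixed.

(0.013, 0.033)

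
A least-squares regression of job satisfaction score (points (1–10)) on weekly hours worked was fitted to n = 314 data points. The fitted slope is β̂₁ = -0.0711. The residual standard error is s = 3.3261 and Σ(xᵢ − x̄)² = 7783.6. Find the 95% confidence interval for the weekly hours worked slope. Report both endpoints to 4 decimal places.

SE(β̂₁) = s/√Sₓₓ = 3.3261/√7783.6 = 0.0377003.
df = n − 2 = 312.
t* = t_{0.025, 312} = 1.967596.
Margin = t* × SE = 1.967596 × 0.0377003 = 0.074179.
CI: -0.0711 ± 0.074179 → (-0.1453, 0.0031).
With 95% confidence, each one-unit increase in weekly hours worked is associated with a change of between -0.1453 and 0.0031 points (1–10) in job satisfaction score.

(-0.1453, 0.0031)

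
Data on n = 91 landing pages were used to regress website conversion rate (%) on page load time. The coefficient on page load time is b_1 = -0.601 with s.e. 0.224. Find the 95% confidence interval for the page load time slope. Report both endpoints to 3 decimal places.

(-1.046, -0.156)

df = n − 2 = 91 − 2 = 89.
t* = t_{0.025, 89} = 1.986979.
Margin = t* × SE = 1.986979 × 0.224 = 0.44508.
CI: -0.601 ± 0.44508 → (-1.046, -0.156).
With 95% confidence, each one-unit increase in page load time is associated with a change of between -1.046 and -0.156 % in website conversion rate.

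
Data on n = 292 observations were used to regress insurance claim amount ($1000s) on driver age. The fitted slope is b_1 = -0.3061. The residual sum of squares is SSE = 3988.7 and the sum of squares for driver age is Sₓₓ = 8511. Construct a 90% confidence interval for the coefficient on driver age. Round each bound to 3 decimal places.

MSE = SSE/(n − 2) = 3988.7/290 = 13.7541.
SE(b_1) = √(MSE/Sₓₓ) = √(13.7541/8511) = 0.0402.
df = n − 2 = 290.
t* = t_{0.05, 290} = 1.650125.
Margin = t* × SE = 1.650125 × 0.0402 = 0.06634.
CI: -0.3061 ± 0.06634 → (-0.372, -0.240).
With 90% confidence, each one-unit increase in driver age is associated with a change of between -0.372 and -0.240 $1000s in insurance claim amount.

(-0.372, -0.240)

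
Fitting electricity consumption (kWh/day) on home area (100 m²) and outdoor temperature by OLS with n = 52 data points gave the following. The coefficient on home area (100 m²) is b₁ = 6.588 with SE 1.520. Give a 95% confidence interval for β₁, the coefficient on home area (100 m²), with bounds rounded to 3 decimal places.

df = n − k − 1 = 52 − 2 − 1 = 49.
t* = t_{0.025, 49} = 2.009575.
Margin = t* × SE = 2.009575 × 1.520 = 3.05455.
CI: 6.588 ± 3.05455 → (3.533, 9.643).
With 95% confidence, each one-unit increase in home area (100 m²) is associated with a change of between 3.533 and 9.643 kWh/day in electricity consumption, holding the other predictors fixed.

(3.533, 9.643)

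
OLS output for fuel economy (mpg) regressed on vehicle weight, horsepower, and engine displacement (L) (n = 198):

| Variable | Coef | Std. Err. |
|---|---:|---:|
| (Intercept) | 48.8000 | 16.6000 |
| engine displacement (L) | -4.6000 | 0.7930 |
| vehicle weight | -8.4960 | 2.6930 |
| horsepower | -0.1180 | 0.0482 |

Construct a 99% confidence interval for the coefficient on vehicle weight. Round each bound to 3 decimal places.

(-15.502, -1.490)

Read off: b = -8.4960, SE = 2.6930 for vehicle weight.
df = n − k − 1 = 198 − 3 − 1 = 194.
t* = t_{0.005, 194} = 2.601409.
Margin = t* × SE = 2.601409 × 2.6930 = 7.00559.
CI: -8.4960 ± 7.00559 → (-15.502, -1.490).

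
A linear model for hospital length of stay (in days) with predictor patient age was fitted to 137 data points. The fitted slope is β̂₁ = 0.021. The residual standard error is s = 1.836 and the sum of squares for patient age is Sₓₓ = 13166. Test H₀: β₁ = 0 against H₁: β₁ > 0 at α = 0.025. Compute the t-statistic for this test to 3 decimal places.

SE(β̂₁) = s/√Sₓₓ = 1.836/√13166 = 0.0160009.
t = 0.021 / 0.0160009 = 1.312.
df = n − 2 = 135.
One-sided p ≈ 0.0958, which is ≥ 0.025, so fail to reject H₀.
The data do not give significant evidence that the true slope on patient age is positive.

t = 1.312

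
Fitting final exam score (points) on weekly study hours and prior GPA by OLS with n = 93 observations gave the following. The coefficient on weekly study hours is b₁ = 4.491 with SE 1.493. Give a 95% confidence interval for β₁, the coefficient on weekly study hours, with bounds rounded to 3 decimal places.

(1.525, 7.457)

df = n − k − 1 = 93 − 2 − 1 = 90.
t* = t_{0.025, 90} = 1.986675.
Margin = t* × SE = 1.986675 × 1.493 = 2.96611.
CI: 4.491 ± 2.96611 → (1.525, 7.457).
With 95% confidence, each one-unit increase in weekly study hours is associated with a change of between 1.525 and 7.457 points in final exam score, holding the other predictors fixed.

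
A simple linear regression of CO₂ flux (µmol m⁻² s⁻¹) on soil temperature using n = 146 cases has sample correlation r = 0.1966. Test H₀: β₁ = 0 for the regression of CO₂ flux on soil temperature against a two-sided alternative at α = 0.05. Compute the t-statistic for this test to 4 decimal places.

t = r·√(n − 2)/√(1 − r²) = 0.1966·√144/√0.961348 = 2.4062.
df = n − 2 = 144.
Two-sided p ≈ 0.0174, which is < 0.05, so reject H₀.
There is evidence of a linear association between soil temperature and CO₂ flux.

t = 2.4062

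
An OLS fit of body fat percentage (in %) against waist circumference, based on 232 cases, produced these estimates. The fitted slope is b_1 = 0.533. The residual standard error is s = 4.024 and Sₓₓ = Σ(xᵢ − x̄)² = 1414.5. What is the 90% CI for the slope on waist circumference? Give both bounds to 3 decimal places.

SE(b_1) = s/√Sₓₓ = 4.024/√1414.5 = 0.106993.
df = n − 2 = 230.
t* = t_{0.05, 230} = 1.651506.
Margin = t* × SE = 1.651506 × 0.106993 = 0.17670.
CI: 0.533 ± 0.17670 → (0.356, 0.710).
With 90% confidence, each one-unit increase in waist circumference is associated with a change of between 0.356 and 0.710 % in body fat percentage.

(0.356, 0.710)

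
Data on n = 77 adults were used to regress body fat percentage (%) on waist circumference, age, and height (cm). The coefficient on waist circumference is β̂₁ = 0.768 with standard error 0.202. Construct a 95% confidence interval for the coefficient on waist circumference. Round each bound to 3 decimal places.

(0.365, 1.171)

df = n − k − 1 = 77 − 3 − 1 = 73.
t* = t_{0.025, 73} = 1.992997.
Margin = t* × SE = 1.992997 × 0.202 = 0.40259.
CI: 0.768 ± 0.40259 → (0.365, 1.171).
With 95% confidence, each one-unit increase in waist circumference is associated with a change of between 0.365 and 1.171 % in body fat percentage, holding the other predictors fixed.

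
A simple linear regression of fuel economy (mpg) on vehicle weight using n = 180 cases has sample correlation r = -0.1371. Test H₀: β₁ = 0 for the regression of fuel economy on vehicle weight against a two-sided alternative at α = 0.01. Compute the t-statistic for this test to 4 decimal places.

t = -1.8466

t = r·√(n − 2)/√(1 − r²) = -0.1371·√178/√0.981204 = -1.8466.
df = n − 2 = 178.
Two-sided p ≈ 0.0665, which is ≥ 0.01, so fail to reject H₀.
The data do not give significant evidence of a linear association between vehicle weight and fuel economy.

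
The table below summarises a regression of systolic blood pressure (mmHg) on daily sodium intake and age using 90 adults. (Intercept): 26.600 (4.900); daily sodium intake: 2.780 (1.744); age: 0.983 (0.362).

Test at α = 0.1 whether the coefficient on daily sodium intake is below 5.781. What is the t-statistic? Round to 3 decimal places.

t = -1.721

Read off: b = 2.780, SE = 1.744 for daily sodium intake.
H₀: β₁ = 5.781 vs H₁: β₁ < 5.781.
t = (2.780 − 5.781) / 1.744 = -1.721.
df = n − k − 1 = 90 − 2 − 1 = 87.
One-sided p ≈ 0.0444, which is < 0.1, so reject H₀.
There is evidence that the true slope on daily sodium intake is below 5.781 mmHg per unit, holding the other predictors fixed.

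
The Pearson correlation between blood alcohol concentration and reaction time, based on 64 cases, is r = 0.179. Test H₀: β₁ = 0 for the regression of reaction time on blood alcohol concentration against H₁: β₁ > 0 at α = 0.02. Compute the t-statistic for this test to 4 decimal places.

t = r·√(n − 2)/√(1 − r²) = 0.179·√62/√0.967959 = 1.4326.
df = n − 2 = 62.
One-sided p ≈ 0.0785, which is ≥ 0.02, so fail to reject H₀.
The data do not give significant evidence of a linear association between blood alcohol concentration and reaction time.

t = 1.4326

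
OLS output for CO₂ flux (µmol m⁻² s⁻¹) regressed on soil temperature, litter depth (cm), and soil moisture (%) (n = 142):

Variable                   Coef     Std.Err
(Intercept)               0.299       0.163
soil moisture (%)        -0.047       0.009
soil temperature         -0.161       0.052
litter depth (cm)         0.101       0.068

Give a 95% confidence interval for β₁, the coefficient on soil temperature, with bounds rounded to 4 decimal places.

(-0.2638, -0.0582)

Read off: b = -0.161, SE = 0.052 for soil temperature.
df = n − k − 1 = 142 − 3 − 1 = 138.
t* = t_{0.025, 138} = 1.977304.
Margin = t* × SE = 1.977304 × 0.052 = 0.102820.
CI: -0.161 ± 0.102820 → (-0.2638, -0.0582).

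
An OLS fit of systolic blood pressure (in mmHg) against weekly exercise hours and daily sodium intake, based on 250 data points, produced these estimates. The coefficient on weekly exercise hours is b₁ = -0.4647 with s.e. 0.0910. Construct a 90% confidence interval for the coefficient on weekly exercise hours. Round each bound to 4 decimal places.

(-0.6149, -0.3145)

df = n − k − 1 = 250 − 2 − 1 = 247.
t* = t_{0.05, 247} = 1.651046.
Margin = t* × SE = 1.651046 × 0.0910 = 0.150245.
CI: -0.4647 ± 0.150245 → (-0.6149, -0.3145).
With 90% confidence, each one-unit increase in weekly exercise hours is associated with a change of between -0.6149 and -0.3145 mmHg in systolic blood pressure, holding the other predictors fixed.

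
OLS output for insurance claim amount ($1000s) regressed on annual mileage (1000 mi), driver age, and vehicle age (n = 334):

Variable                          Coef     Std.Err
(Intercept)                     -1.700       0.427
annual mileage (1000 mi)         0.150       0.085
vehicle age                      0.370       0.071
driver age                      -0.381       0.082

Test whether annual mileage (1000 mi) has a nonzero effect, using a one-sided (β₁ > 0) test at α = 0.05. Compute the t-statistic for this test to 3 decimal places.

t = 1.765

Read off: b = 0.150, SE = 0.085 for annual mileage (1000 mi).
H₀: β₁ = 0 vs H₁: β₁ > 0.
t = 0.150 / 0.085 = 1.765.
df = n − k − 1 = 334 − 3 − 1 = 330.
One-sided p ≈ 0.0393, which is < 0.05, so reject H₀.
There is evidence that the true slope on annual mileage (1000 mi) is positive, holding the other predictors fixed.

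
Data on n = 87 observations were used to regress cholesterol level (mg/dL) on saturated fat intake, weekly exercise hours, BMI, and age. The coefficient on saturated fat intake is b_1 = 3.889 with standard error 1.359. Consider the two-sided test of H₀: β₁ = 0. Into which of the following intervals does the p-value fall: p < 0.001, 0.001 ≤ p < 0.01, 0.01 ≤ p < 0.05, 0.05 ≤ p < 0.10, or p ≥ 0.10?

0.001 ≤ p < 0.01

t = 3.889 / 1.359 = 2.862.
df = n − k − 1 = 87 − 4 − 1 = 82.
Two-sided p = 2·P(T_{82} > |t|) ≈ 0.0053.
So 0.001 ≤ p < 0.01.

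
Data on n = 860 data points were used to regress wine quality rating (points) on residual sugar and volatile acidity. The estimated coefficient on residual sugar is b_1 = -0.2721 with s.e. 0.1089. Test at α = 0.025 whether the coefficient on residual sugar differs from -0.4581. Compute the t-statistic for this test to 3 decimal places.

H₀: β₁ = -0.4581 vs H₁: β₁ ≠ -0.4581.
t = (b_1 − β₁⁰)/SE = (-0.2721 − (-0.4581)) / 0.1089 = 1.708.
df = n − k − 1 = 860 − 2 − 1 = 857.
Two-sided p ≈ 0.0880, which is ≥ 0.025, so fail to reject H₀.
The data are consistent with a true slope of -0.4581 points per unit of residual sugar, holding the other predictors fixed.

t = 1.708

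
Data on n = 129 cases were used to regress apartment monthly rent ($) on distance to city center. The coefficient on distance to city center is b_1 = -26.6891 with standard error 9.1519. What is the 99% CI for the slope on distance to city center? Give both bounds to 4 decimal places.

df = n − 2 = 129 − 2 = 127.
t* = t_{0.005, 127} = 2.615096.
Margin = t* × SE = 2.615096 × 9.1519 = 23.933097.
CI: -26.6891 ± 23.933097 → (-50.6222, -2.7560).
With 99% confidence, each one-unit increase in distance to city center is associated with a change of between -50.6222 and -2.7560 $ in apartment monthly rent.

(-50.6222, -2.7560)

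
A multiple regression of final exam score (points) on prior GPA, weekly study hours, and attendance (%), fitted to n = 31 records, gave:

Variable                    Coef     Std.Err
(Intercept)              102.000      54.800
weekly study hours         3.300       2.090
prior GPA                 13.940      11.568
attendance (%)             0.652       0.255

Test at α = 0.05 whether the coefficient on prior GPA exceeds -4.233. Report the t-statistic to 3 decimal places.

t = 1.571

Read off: b = 13.940, SE = 11.568 for prior GPA.
H₀: β₁ = -4.233 vs H₁: β₁ > -4.233.
t = (13.940 − (-4.233)) / 11.568 = 1.571.
df = n − k − 1 = 31 − 3 − 1 = 27.
One-sided p ≈ 0.0639, which is ≥ 0.05, so fail to reject H₀.
The data do not give significant evidence that the true slope on prior GPA exceeds -4.233 points per unit, holding the other predictors fixed.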